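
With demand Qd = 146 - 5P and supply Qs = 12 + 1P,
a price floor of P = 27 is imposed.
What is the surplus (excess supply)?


At P = 27:
Qd = 146 - 5*27 = 11
Qs = 12 + 1*27 = 39
Surplus = Qs - Qd = 39 - 11 = 28

28


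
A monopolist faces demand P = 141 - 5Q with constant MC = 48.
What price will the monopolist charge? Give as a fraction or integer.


MR = 141 - 10Q
Set MR = MC: 141 - 10Q = 48
Q* = 93/10
Substitute into demand:
P* = 141 - 5*93/10 = 189/2

189/2


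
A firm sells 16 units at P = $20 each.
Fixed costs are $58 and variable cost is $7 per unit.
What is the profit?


Total Revenue = P * Q = 20 * 16 = $320
Total Cost = FC + VC*Q = 58 + 7*16 = $170
Profit = TR - TC = 320 - 170 = $150

$150


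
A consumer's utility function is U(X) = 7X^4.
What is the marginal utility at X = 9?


MU = dU/dX = 7*4*X^(4-1)
MU = 28*X^3
At X = 9:
MU = 28 * 9^3
MU = 28 * 729 = 20412

20412


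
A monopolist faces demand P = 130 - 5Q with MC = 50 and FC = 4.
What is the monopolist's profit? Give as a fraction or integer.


MR = MC: 130 - 10Q = 50
Q* = 8
P* = 130 - 5*8 = 90
Profit = (P* - MC)*Q* - FC
= (90 - 50)*8 - 4
= 40*8 - 4
= 320 - 4 = 316

316


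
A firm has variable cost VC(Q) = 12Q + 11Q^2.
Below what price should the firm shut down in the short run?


AVC(Q) = VC(Q)/Q = 12 + 11Q
AVC is increasing in Q, so minimum AVC is at Q -> 0+.
Min AVC = 12
The firm should shut down if P < 12.

12


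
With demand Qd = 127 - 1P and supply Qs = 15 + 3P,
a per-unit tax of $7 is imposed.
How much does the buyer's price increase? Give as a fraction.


With a per-unit tax, the buyer's price increase depends on relative slopes.
Supply slope: d = 3, Demand slope: b = 1
Buyer's price increase = d * tax / (b + d)
= 3 * 7 / (1 + 3)
= 21 / 4 = 21/4

21/4


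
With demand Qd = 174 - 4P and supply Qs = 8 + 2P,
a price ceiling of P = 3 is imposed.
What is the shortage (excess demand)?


At P = 3:
Qd = 174 - 4*3 = 162
Qs = 8 + 2*3 = 14
Shortage = Qd - Qs = 162 - 14 = 148

148


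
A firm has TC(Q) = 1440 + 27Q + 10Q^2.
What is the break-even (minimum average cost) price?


AC(Q) = 1440/Q + 27 + 10Q
To minimize: dAC/dQ = -1440/Q^2 + 10 = 0
Q^2 = 1440/10 = 144
Q* = 12
Min AC = 1440/12 + 27 + 10*12
Min AC = 120 + 27 + 120 = 267

267


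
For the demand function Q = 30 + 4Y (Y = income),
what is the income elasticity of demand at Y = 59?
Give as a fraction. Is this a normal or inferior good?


dQ/dY = 4
At Y = 59: Q = 30 + 4*59 = 266
Ey = (dQ/dY)(Y/Q) = 4 * 59 / 266 = 118/133
Since Ey > 0, this is a normal good.

118/133 (normal good)


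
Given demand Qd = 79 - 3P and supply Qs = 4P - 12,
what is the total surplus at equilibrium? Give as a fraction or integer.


Find equilibrium: 79 - 3P = 4P - 12
79 + 12 = 7P
P* = 91/7 = 13
Q* = 4*13 - 12 = 40
Inverse demand: P = 79/3 - Q/3, so P_max = 79/3
Inverse supply: P = 3 + Q/4, so P_min = 3
CS = (1/2) * 40 * (79/3 - 13) = 800/3
PS = (1/2) * 40 * (13 - 3) = 200
TS = CS + PS = 800/3 + 200 = 1400/3

1400/3


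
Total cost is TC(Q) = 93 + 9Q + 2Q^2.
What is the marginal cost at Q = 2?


MC = dTC/dQ = 9 + 2*2*Q
At Q = 2:
MC = 9 + 4*2
MC = 9 + 8 = 17

17


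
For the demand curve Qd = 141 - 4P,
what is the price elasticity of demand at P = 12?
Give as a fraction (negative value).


dQ/dP = -4
At P = 12: Q = 141 - 4*12 = 93
E = (dQ/dP)(P/Q) = (-4)(12/93) = -16/31

-16/31


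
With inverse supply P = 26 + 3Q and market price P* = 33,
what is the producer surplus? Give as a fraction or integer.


Minimum supply price (at Q=0): P_min = 26
Quantity supplied at P* = 33:
Q* = (33 - 26)/3 = 7/3
PS = (1/2) * Q* * (P* - P_min)
PS = (1/2) * 7/3 * (33 - 26)
PS = (1/2) * 7/3 * 7 = 49/6

49/6


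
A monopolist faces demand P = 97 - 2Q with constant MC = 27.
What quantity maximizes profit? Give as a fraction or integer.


TR = P*Q = (97 - 2Q)Q = 97Q - 2Q^2
MR = dTR/dQ = 97 - 4Q
Set MR = MC:
97 - 4Q = 27
70 = 4Q
Q* = 70/4 = 35/2

35/2


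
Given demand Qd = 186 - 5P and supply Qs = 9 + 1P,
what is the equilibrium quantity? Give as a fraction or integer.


First find equilibrium price:
186 - 5P = 9 + 1P
P* = 177/6 = 59/2
Then substitute into demand:
Q* = 186 - 5 * 59/2 = 77/2

77/2


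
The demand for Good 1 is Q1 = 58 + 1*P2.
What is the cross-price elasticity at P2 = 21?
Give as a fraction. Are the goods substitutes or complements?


dQ1/dP2 = 1
At P2 = 21: Q1 = 58 + 1*21 = 79
Exy = (dQ1/dP2)(P2/Q1) = 1 * 21 / 79 = 21/79
Since Exy > 0, the goods are substitutes.

21/79 (substitutes)


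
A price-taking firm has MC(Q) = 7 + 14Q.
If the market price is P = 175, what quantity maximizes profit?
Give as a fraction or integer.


In perfect competition, profit is maximized where P = MC.
175 = 7 + 14Q
168 = 14Q
Q* = 168/14 = 12

12


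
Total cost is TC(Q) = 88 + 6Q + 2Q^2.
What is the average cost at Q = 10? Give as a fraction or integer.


TC(10) = 88 + 6*10 + 2*10^2
TC(10) = 88 + 60 + 200 = 348
AC = TC/Q = 348/10 = 174/5

174/5


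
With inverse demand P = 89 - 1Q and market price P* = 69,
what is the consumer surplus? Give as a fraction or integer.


Maximum willingness to pay (at Q=0): P_max = 89
Quantity demanded at P* = 69:
Q* = (89 - 69)/1 = 20
CS = (1/2) * Q* * (P_max - P*)
CS = (1/2) * 20 * (89 - 69)
CS = (1/2) * 20 * 20 = 200

200


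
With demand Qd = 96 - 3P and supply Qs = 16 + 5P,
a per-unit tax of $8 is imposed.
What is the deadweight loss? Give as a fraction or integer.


Pre-tax equilibrium quantity: Q* = 66
Post-tax equilibrium quantity: Q_tax = 51
Reduction in quantity: Q* - Q_tax = 15
DWL = (1/2) * tax * (Q* - Q_tax)
DWL = (1/2) * 8 * 15 = 60

60


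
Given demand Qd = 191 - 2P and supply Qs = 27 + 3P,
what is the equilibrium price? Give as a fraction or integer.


At equilibrium, Qd = Qs.
191 - 2P = 27 + 3P
191 - 27 = 2P + 3P
164 = 5P
P* = 164/5 = 164/5

164/5


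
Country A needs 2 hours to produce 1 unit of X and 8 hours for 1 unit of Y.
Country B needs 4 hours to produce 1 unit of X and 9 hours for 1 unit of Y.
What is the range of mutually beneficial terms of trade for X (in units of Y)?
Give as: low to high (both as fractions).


Opportunity cost of X for Country A = hours_X / hours_Y = 2/8 = 1/4 units of Y
Opportunity cost of X for Country B = hours_X / hours_Y = 4/9 = 4/9 units of Y
Terms of trade must be between the two opportunity costs.
Range: 1/4 to 4/9

1/4 to 4/9


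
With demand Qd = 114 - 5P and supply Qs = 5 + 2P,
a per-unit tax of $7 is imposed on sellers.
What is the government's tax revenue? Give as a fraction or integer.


With tax on sellers, new supply: Qs' = 5 + 2(P - 7)
= 2P - 9
New equilibrium quantity:
Q_new = 183/7
Tax revenue = tax * Q_new = 7 * 183/7 = 183

183


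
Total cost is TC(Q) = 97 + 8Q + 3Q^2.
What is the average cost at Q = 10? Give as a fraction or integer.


TC(10) = 97 + 8*10 + 3*10^2
TC(10) = 97 + 80 + 300 = 477
AC = TC/Q = 477/10 = 477/10

477/10


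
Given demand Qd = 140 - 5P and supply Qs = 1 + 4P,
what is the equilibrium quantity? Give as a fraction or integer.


First find equilibrium price:
140 - 5P = 1 + 4P
P* = 139/9 = 139/9
Then substitute into demand:
Q* = 140 - 5 * 139/9 = 565/9

565/9


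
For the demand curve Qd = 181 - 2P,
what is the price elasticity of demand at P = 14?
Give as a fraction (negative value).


dQ/dP = -2
At P = 14: Q = 181 - 2*14 = 153
E = (dQ/dP)(P/Q) = (-2)(14/153) = -28/153

-28/153


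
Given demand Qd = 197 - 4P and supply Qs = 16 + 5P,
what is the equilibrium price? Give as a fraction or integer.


At equilibrium, Qd = Qs.
197 - 4P = 16 + 5P
197 - 16 = 4P + 5P
181 = 9P
P* = 181/9 = 181/9

181/9


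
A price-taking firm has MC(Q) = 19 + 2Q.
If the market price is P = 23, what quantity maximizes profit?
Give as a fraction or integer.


In perfect competition, profit is maximized where P = MC.
23 = 19 + 2Q
4 = 2Q
Q* = 4/2 = 2

2


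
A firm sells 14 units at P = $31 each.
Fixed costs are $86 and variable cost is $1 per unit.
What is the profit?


Total Revenue = P * Q = 31 * 14 = $434
Total Cost = FC + VC*Q = 86 + 1*14 = $100
Profit = TR - TC = 434 - 100 = $334

$334


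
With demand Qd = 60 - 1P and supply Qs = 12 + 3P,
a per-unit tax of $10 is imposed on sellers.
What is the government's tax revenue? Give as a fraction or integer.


With tax on sellers, new supply: Qs' = 12 + 3(P - 10)
= 3P - 18
New equilibrium quantity:
Q_new = 81/2
Tax revenue = tax * Q_new = 10 * 81/2 = 405

405


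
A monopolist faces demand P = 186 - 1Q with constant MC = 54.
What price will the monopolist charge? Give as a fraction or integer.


MR = 186 - 2Q
Set MR = MC: 186 - 2Q = 54
Q* = 66
Substitute into demand:
P* = 186 - 1*66 = 120

120


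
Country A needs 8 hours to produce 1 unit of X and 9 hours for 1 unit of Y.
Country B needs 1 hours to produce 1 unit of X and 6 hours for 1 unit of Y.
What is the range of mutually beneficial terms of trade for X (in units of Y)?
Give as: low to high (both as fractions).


Opportunity cost of X for Country A = hours_X / hours_Y = 8/9 = 8/9 units of Y
Opportunity cost of X for Country B = hours_X / hours_Y = 1/6 = 1/6 units of Y
Terms of trade must be between the two opportunity costs.
Range: 1/6 to 8/9

1/6 to 8/9


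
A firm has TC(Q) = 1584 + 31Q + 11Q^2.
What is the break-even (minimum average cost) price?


AC(Q) = 1584/Q + 31 + 11Q
To minimize: dAC/dQ = -1584/Q^2 + 11 = 0
Q^2 = 1584/11 = 144
Q* = 12
Min AC = 1584/12 + 31 + 11*12
Min AC = 132 + 31 + 132 = 295

295


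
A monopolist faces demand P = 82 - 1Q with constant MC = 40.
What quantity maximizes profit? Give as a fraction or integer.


TR = P*Q = (82 - 1Q)Q = 82Q - 1Q^2
MR = dTR/dQ = 82 - 2Q
Set MR = MC:
82 - 2Q = 40
42 = 2Q
Q* = 42/2 = 21

21


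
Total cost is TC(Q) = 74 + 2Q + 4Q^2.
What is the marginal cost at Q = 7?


MC = dTC/dQ = 2 + 2*4*Q
At Q = 7:
MC = 2 + 8*7
MC = 2 + 56 = 58

58


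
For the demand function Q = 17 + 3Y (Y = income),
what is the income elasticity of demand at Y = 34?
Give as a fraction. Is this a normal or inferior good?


dQ/dY = 3
At Y = 34: Q = 17 + 3*34 = 119
Ey = (dQ/dY)(Y/Q) = 3 * 34 / 119 = 6/7
Since Ey > 0, this is a normal good.

6/7 (normal good)


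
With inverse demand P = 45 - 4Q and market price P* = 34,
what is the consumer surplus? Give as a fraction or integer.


Maximum willingness to pay (at Q=0): P_max = 45
Quantity demanded at P* = 34:
Q* = (45 - 34)/4 = 11/4
CS = (1/2) * Q* * (P_max - P*)
CS = (1/2) * 11/4 * (45 - 34)
CS = (1/2) * 11/4 * 11 = 121/8

121/8


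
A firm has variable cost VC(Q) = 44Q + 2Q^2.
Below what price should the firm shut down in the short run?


AVC(Q) = VC(Q)/Q = 44 + 2Q
AVC is increasing in Q, so minimum AVC is at Q -> 0+.
Min AVC = 44
The firm should shut down if P < 44.

44


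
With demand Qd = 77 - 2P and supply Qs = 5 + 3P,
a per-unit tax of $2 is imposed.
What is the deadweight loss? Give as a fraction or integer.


Pre-tax equilibrium quantity: Q* = 241/5
Post-tax equilibrium quantity: Q_tax = 229/5
Reduction in quantity: Q* - Q_tax = 12/5
DWL = (1/2) * tax * (Q* - Q_tax)
DWL = (1/2) * 2 * 12/5 = 12/5

12/5


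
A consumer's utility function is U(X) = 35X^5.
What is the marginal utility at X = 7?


MU = dU/dX = 35*5*X^(5-1)
MU = 175*X^4
At X = 7:
MU = 175 * 7^4
MU = 175 * 2401 = 420175

420175


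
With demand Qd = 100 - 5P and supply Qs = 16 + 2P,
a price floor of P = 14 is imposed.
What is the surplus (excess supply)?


At P = 14:
Qd = 100 - 5*14 = 30
Qs = 16 + 2*14 = 44
Surplus = Qs - Qd = 44 - 30 = 14

14


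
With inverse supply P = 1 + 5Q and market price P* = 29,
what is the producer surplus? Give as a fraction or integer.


Minimum supply price (at Q=0): P_min = 1
Quantity supplied at P* = 29:
Q* = (29 - 1)/5 = 28/5
PS = (1/2) * Q* * (P* - P_min)
PS = (1/2) * 28/5 * (29 - 1)
PS = (1/2) * 28/5 * 28 = 392/5

392/5


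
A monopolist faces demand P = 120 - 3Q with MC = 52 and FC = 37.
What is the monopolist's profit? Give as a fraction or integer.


MR = MC: 120 - 6Q = 52
Q* = 34/3
P* = 120 - 3*34/3 = 86
Profit = (P* - MC)*Q* - FC
= (86 - 52)*34/3 - 37
= 34*34/3 - 37
= 1156/3 - 37 = 1045/3

1045/3


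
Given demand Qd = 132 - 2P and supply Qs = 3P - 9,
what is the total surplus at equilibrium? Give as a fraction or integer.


Find equilibrium: 132 - 2P = 3P - 9
132 + 9 = 5P
P* = 141/5 = 141/5
Q* = 3*141/5 - 9 = 378/5
Inverse demand: P = 66 - Q/2, so P_max = 66
Inverse supply: P = 3 + Q/3, so P_min = 3
CS = (1/2) * 378/5 * (66 - 141/5) = 35721/25
PS = (1/2) * 378/5 * (141/5 - 3) = 23814/25
TS = CS + PS = 35721/25 + 23814/25 = 11907/5

11907/5


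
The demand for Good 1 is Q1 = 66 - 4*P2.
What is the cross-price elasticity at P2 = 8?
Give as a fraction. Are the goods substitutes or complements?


dQ1/dP2 = -4
At P2 = 8: Q1 = 66 - 4*8 = 34
Exy = (dQ1/dP2)(P2/Q1) = -4 * 8 / 34 = -16/17
Since Exy < 0, the goods are complements.

-16/17 (complements)


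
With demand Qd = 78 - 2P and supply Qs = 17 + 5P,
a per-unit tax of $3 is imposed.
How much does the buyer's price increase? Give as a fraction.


With a per-unit tax, the buyer's price increase depends on relative slopes.
Supply slope: d = 5, Demand slope: b = 2
Buyer's price increase = d * tax / (b + d)
= 5 * 3 / (2 + 5)
= 15 / 7 = 15/7

15/7


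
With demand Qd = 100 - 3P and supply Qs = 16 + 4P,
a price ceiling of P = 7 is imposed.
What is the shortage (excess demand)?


At P = 7:
Qd = 100 - 3*7 = 79
Qs = 16 + 4*7 = 44
Shortage = Qd - Qs = 79 - 44 = 35

35


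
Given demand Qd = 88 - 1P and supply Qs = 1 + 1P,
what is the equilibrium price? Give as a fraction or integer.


At equilibrium, Qd = Qs.
88 - 1P = 1 + 1P
88 - 1 = 1P + 1P
87 = 2P
P* = 87/2 = 87/2

87/2


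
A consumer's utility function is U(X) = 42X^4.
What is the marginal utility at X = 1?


MU = dU/dX = 42*4*X^(4-1)
MU = 168*X^3
At X = 1:
MU = 168 * 1^3
MU = 168 * 1 = 168

168


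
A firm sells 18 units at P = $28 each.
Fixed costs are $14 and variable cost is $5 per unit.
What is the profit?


Total Revenue = P * Q = 28 * 18 = $504
Total Cost = FC + VC*Q = 14 + 5*18 = $104
Profit = TR - TC = 504 - 104 = $400

$400


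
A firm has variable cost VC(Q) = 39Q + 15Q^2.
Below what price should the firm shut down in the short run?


AVC(Q) = VC(Q)/Q = 39 + 15Q
AVC is increasing in Q, so minimum AVC is at Q -> 0+.
Min AVC = 39
The firm should shut down if P < 39.

39


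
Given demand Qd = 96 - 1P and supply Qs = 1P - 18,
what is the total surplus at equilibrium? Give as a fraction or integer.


Find equilibrium: 96 - 1P = 1P - 18
96 + 18 = 2P
P* = 114/2 = 57
Q* = 1*57 - 18 = 39
Inverse demand: P = 96 - Q/1, so P_max = 96
Inverse supply: P = 18 + Q/1, so P_min = 18
CS = (1/2) * 39 * (96 - 57) = 1521/2
PS = (1/2) * 39 * (57 - 18) = 1521/2
TS = CS + PS = 1521/2 + 1521/2 = 1521

1521


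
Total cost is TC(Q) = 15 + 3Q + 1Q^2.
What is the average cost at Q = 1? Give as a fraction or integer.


TC(1) = 15 + 3*1 + 1*1^2
TC(1) = 15 + 3 + 1 = 19
AC = TC/Q = 19/1 = 19

19


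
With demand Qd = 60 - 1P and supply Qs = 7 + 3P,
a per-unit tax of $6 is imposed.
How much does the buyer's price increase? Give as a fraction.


With a per-unit tax, the buyer's price increase depends on relative slopes.
Supply slope: d = 3, Demand slope: b = 1
Buyer's price increase = d * tax / (b + d)
= 3 * 6 / (1 + 3)
= 18 / 4 = 9/2

9/2


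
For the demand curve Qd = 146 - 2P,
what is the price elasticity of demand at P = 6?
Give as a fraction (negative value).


dQ/dP = -2
At P = 6: Q = 146 - 2*6 = 134
E = (dQ/dP)(P/Q) = (-2)(6/134) = -6/67

-6/67


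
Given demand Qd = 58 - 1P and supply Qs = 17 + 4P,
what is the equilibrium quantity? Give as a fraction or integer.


First find equilibrium price:
58 - 1P = 17 + 4P
P* = 41/5 = 41/5
Then substitute into demand:
Q* = 58 - 1 * 41/5 = 249/5

249/5


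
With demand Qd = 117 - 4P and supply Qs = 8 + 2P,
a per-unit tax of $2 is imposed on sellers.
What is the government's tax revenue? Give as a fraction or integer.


With tax on sellers, new supply: Qs' = 8 + 2(P - 2)
= 4 + 2P
New equilibrium quantity:
Q_new = 125/3
Tax revenue = tax * Q_new = 2 * 125/3 = 250/3

250/3


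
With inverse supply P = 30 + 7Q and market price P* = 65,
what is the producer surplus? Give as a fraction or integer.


Minimum supply price (at Q=0): P_min = 30
Quantity supplied at P* = 65:
Q* = (65 - 30)/7 = 5
PS = (1/2) * Q* * (P* - P_min)
PS = (1/2) * 5 * (65 - 30)
PS = (1/2) * 5 * 35 = 175/2

175/2


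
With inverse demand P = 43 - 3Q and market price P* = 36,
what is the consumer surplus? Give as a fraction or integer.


Maximum willingness to pay (at Q=0): P_max = 43
Quantity demanded at P* = 36:
Q* = (43 - 36)/3 = 7/3
CS = (1/2) * Q* * (P_max - P*)
CS = (1/2) * 7/3 * (43 - 36)
CS = (1/2) * 7/3 * 7 = 49/6

49/6


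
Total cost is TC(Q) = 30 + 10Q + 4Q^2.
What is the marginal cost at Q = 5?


MC = dTC/dQ = 10 + 2*4*Q
At Q = 5:
MC = 10 + 8*5
MC = 10 + 40 = 50

50


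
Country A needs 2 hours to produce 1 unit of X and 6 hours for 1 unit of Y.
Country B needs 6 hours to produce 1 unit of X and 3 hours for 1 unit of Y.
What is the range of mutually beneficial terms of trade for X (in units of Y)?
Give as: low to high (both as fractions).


Opportunity cost of X for Country A = hours_X / hours_Y = 2/6 = 1/3 units of Y
Opportunity cost of X for Country B = hours_X / hours_Y = 6/3 = 2 units of Y
Terms of trade must be between the two opportunity costs.
Range: 1/3 to 2

1/3 to 2


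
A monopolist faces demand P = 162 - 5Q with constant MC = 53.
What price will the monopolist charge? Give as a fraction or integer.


MR = 162 - 10Q
Set MR = MC: 162 - 10Q = 53
Q* = 109/10
Substitute into demand:
P* = 162 - 5*109/10 = 215/2

215/2


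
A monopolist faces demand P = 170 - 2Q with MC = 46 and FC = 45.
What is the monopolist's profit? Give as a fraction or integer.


MR = MC: 170 - 4Q = 46
Q* = 31
P* = 170 - 2*31 = 108
Profit = (P* - MC)*Q* - FC
= (108 - 46)*31 - 45
= 62*31 - 45
= 1922 - 45 = 1877

1877


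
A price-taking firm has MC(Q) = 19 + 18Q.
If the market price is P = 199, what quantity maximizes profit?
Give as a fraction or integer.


In perfect competition, profit is maximized where P = MC.
199 = 19 + 18Q
180 = 18Q
Q* = 180/18 = 10

10


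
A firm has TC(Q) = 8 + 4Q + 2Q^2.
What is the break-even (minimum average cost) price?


AC(Q) = 8/Q + 4 + 2Q
To minimize: dAC/dQ = -8/Q^2 + 2 = 0
Q^2 = 8/2 = 4
Q* = 2
Min AC = 8/2 + 4 + 2*2
Min AC = 4 + 4 + 4 = 12

12


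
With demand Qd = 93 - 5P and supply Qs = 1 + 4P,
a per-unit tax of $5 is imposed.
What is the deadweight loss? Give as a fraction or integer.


Pre-tax equilibrium quantity: Q* = 377/9
Post-tax equilibrium quantity: Q_tax = 277/9
Reduction in quantity: Q* - Q_tax = 100/9
DWL = (1/2) * tax * (Q* - Q_tax)
DWL = (1/2) * 5 * 100/9 = 250/9

250/9


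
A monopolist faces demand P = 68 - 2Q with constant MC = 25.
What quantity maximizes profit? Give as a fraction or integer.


TR = P*Q = (68 - 2Q)Q = 68Q - 2Q^2
MR = dTR/dQ = 68 - 4Q
Set MR = MC:
68 - 4Q = 25
43 = 4Q
Q* = 43/4 = 43/4

43/4


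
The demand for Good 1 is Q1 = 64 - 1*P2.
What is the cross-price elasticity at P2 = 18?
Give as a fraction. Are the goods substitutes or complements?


dQ1/dP2 = -1
At P2 = 18: Q1 = 64 - 1*18 = 46
Exy = (dQ1/dP2)(P2/Q1) = -1 * 18 / 46 = -9/23
Since Exy < 0, the goods are complements.

-9/23 (complements)


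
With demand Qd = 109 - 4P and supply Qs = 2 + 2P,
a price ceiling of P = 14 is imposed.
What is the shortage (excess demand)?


At P = 14:
Qd = 109 - 4*14 = 53
Qs = 2 + 2*14 = 30
Shortage = Qd - Qs = 53 - 30 = 23

23


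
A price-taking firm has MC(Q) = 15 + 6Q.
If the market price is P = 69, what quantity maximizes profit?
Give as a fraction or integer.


In perfect competition, profit is maximized where P = MC.
69 = 15 + 6Q
54 = 6Q
Q* = 54/6 = 9

9


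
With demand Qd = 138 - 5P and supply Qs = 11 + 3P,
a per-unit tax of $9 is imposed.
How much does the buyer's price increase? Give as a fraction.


With a per-unit tax, the buyer's price increase depends on relative slopes.
Supply slope: d = 3, Demand slope: b = 5
Buyer's price increase = d * tax / (b + d)
= 3 * 9 / (5 + 3)
= 27 / 8 = 27/8

27/8


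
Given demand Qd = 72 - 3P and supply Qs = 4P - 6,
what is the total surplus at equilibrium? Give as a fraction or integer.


Find equilibrium: 72 - 3P = 4P - 6
72 + 6 = 7P
P* = 78/7 = 78/7
Q* = 4*78/7 - 6 = 270/7
Inverse demand: P = 24 - Q/3, so P_max = 24
Inverse supply: P = 3/2 + Q/4, so P_min = 3/2
CS = (1/2) * 270/7 * (24 - 78/7) = 12150/49
PS = (1/2) * 270/7 * (78/7 - 3/2) = 18225/98
TS = CS + PS = 12150/49 + 18225/98 = 6075/14

6075/14


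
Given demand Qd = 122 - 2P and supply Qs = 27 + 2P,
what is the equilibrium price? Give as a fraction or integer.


At equilibrium, Qd = Qs.
122 - 2P = 27 + 2P
122 - 27 = 2P + 2P
95 = 4P
P* = 95/4 = 95/4

95/4


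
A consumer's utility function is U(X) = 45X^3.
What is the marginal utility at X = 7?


MU = dU/dX = 45*3*X^(3-1)
MU = 135*X^2
At X = 7:
MU = 135 * 7^2
MU = 135 * 49 = 6615

6615


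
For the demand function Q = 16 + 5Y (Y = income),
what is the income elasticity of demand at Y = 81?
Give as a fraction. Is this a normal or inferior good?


dQ/dY = 5
At Y = 81: Q = 16 + 5*81 = 421
Ey = (dQ/dY)(Y/Q) = 5 * 81 / 421 = 405/421
Since Ey > 0, this is a normal good.

405/421 (normal good)


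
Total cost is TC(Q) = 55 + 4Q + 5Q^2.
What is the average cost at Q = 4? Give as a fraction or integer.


TC(4) = 55 + 4*4 + 5*4^2
TC(4) = 55 + 16 + 80 = 151
AC = TC/Q = 151/4 = 151/4

151/4


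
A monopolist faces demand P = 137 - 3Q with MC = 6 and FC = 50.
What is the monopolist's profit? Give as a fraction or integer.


MR = MC: 137 - 6Q = 6
Q* = 131/6
P* = 137 - 3*131/6 = 143/2
Profit = (P* - MC)*Q* - FC
= (143/2 - 6)*131/6 - 50
= 131/2*131/6 - 50
= 17161/12 - 50 = 16561/12

16561/12


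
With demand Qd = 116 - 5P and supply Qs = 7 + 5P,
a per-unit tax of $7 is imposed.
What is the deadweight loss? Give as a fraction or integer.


Pre-tax equilibrium quantity: Q* = 123/2
Post-tax equilibrium quantity: Q_tax = 44
Reduction in quantity: Q* - Q_tax = 35/2
DWL = (1/2) * tax * (Q* - Q_tax)
DWL = (1/2) * 7 * 35/2 = 245/4

245/4


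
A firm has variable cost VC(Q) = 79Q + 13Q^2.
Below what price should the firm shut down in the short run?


AVC(Q) = VC(Q)/Q = 79 + 13Q
AVC is increasing in Q, so minimum AVC is at Q -> 0+.
Min AVC = 79
The firm should shut down if P < 79.

79


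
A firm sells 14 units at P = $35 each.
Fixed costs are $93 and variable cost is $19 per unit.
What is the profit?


Total Revenue = P * Q = 35 * 14 = $490
Total Cost = FC + VC*Q = 93 + 19*14 = $359
Profit = TR - TC = 490 - 359 = $131

$131


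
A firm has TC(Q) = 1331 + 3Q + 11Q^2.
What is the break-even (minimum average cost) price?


AC(Q) = 1331/Q + 3 + 11Q
To minimize: dAC/dQ = -1331/Q^2 + 11 = 0
Q^2 = 1331/11 = 121
Q* = 11
Min AC = 1331/11 + 3 + 11*11
Min AC = 121 + 3 + 121 = 245

245


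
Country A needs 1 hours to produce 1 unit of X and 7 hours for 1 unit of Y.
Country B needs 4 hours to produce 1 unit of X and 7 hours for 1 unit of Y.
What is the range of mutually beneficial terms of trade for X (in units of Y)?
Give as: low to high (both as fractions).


Opportunity cost of X for Country A = hours_X / hours_Y = 1/7 = 1/7 units of Y
Opportunity cost of X for Country B = hours_X / hours_Y = 4/7 = 4/7 units of Y
Terms of trade must be between the two opportunity costs.
Range: 1/7 to 4/7

1/7 to 4/7


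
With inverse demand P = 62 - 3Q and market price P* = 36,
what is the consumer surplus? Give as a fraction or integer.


Maximum willingness to pay (at Q=0): P_max = 62
Quantity demanded at P* = 36:
Q* = (62 - 36)/3 = 26/3
CS = (1/2) * Q* * (P_max - P*)
CS = (1/2) * 26/3 * (62 - 36)
CS = (1/2) * 26/3 * 26 = 338/3

338/3


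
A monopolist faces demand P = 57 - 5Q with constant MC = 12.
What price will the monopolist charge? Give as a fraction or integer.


MR = 57 - 10Q
Set MR = MC: 57 - 10Q = 12
Q* = 9/2
Substitute into demand:
P* = 57 - 5*9/2 = 69/2

69/2


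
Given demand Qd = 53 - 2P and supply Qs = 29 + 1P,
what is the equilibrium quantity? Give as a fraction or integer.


First find equilibrium price:
53 - 2P = 29 + 1P
P* = 24/3 = 8
Then substitute into demand:
Q* = 53 - 2 * 8 = 37

37


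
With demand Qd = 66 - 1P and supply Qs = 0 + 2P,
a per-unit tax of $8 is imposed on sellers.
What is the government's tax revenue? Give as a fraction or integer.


With tax on sellers, new supply: Qs' = 0 + 2(P - 8)
= 2P - 16
New equilibrium quantity:
Q_new = 116/3
Tax revenue = tax * Q_new = 8 * 116/3 = 928/3

928/3


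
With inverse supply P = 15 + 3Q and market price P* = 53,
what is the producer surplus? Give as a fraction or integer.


Minimum supply price (at Q=0): P_min = 15
Quantity supplied at P* = 53:
Q* = (53 - 15)/3 = 38/3
PS = (1/2) * Q* * (P* - P_min)
PS = (1/2) * 38/3 * (53 - 15)
PS = (1/2) * 38/3 * 38 = 722/3

722/3


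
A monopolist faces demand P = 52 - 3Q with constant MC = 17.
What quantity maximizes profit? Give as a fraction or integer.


TR = P*Q = (52 - 3Q)Q = 52Q - 3Q^2
MR = dTR/dQ = 52 - 6Q
Set MR = MC:
52 - 6Q = 17
35 = 6Q
Q* = 35/6 = 35/6

35/6


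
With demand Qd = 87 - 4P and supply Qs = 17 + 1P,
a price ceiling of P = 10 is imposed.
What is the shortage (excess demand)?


At P = 10:
Qd = 87 - 4*10 = 47
Qs = 17 + 1*10 = 27
Shortage = Qd - Qs = 47 - 27 = 20

20


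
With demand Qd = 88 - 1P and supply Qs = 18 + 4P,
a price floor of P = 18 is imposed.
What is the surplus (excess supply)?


At P = 18:
Qd = 88 - 1*18 = 70
Qs = 18 + 4*18 = 90
Surplus = Qs - Qd = 90 - 70 = 20

20


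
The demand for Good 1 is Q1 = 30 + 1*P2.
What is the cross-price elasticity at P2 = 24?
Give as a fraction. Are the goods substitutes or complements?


dQ1/dP2 = 1
At P2 = 24: Q1 = 30 + 1*24 = 54
Exy = (dQ1/dP2)(P2/Q1) = 1 * 24 / 54 = 4/9
Since Exy > 0, the goods are substitutes.

4/9 (substitutes)


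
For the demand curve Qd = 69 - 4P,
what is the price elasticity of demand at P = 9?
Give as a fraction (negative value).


dQ/dP = -4
At P = 9: Q = 69 - 4*9 = 33
E = (dQ/dP)(P/Q) = (-4)(9/33) = -12/11

-12/11


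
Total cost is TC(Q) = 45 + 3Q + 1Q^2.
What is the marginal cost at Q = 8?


MC = dTC/dQ = 3 + 2*1*Q
At Q = 8:
MC = 3 + 2*8
MC = 3 + 16 = 19

19


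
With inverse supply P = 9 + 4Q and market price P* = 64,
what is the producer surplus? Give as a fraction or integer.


Minimum supply price (at Q=0): P_min = 9
Quantity supplied at P* = 64:
Q* = (64 - 9)/4 = 55/4
PS = (1/2) * Q* * (P* - P_min)
PS = (1/2) * 55/4 * (64 - 9)
PS = (1/2) * 55/4 * 55 = 3025/8

3025/8


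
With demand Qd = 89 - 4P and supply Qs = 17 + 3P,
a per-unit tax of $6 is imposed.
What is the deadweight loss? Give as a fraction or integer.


Pre-tax equilibrium quantity: Q* = 335/7
Post-tax equilibrium quantity: Q_tax = 263/7
Reduction in quantity: Q* - Q_tax = 72/7
DWL = (1/2) * tax * (Q* - Q_tax)
DWL = (1/2) * 6 * 72/7 = 216/7

216/7


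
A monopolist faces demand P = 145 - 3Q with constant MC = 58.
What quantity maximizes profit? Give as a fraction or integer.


TR = P*Q = (145 - 3Q)Q = 145Q - 3Q^2
MR = dTR/dQ = 145 - 6Q
Set MR = MC:
145 - 6Q = 58
87 = 6Q
Q* = 87/6 = 29/2

29/2


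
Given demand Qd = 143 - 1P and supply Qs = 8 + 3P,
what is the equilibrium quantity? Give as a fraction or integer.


First find equilibrium price:
143 - 1P = 8 + 3P
P* = 135/4 = 135/4
Then substitute into demand:
Q* = 143 - 1 * 135/4 = 437/4

437/4


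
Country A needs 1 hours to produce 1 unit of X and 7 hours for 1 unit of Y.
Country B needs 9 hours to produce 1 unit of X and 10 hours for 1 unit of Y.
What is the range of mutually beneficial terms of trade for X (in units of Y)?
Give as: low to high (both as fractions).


Opportunity cost of X for Country A = hours_X / hours_Y = 1/7 = 1/7 units of Y
Opportunity cost of X for Country B = hours_X / hours_Y = 9/10 = 9/10 units of Y
Terms of trade must be between the two opportunity costs.
Range: 1/7 to 9/10

1/7 to 9/10


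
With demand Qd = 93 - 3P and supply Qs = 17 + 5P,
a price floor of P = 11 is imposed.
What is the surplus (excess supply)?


At P = 11:
Qd = 93 - 3*11 = 60
Qs = 17 + 5*11 = 72
Surplus = Qs - Qd = 72 - 60 = 12

12


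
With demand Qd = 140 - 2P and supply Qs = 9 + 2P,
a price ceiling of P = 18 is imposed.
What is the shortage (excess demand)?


At P = 18:
Qd = 140 - 2*18 = 104
Qs = 9 + 2*18 = 45
Shortage = Qd - Qs = 104 - 45 = 59

59


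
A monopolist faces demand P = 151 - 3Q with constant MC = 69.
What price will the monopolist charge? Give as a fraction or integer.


MR = 151 - 6Q
Set MR = MC: 151 - 6Q = 69
Q* = 41/3
Substitute into demand:
P* = 151 - 3*41/3 = 110

110


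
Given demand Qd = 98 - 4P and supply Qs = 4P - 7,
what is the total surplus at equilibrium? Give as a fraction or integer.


Find equilibrium: 98 - 4P = 4P - 7
98 + 7 = 8P
P* = 105/8 = 105/8
Q* = 4*105/8 - 7 = 91/2
Inverse demand: P = 49/2 - Q/4, so P_max = 49/2
Inverse supply: P = 7/4 + Q/4, so P_min = 7/4
CS = (1/2) * 91/2 * (49/2 - 105/8) = 8281/32
PS = (1/2) * 91/2 * (105/8 - 7/4) = 8281/32
TS = CS + PS = 8281/32 + 8281/32 = 8281/16

8281/16


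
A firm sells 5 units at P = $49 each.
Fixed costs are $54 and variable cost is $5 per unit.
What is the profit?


Total Revenue = P * Q = 49 * 5 = $245
Total Cost = FC + VC*Q = 54 + 5*5 = $79
Profit = TR - TC = 245 - 79 = $166

$166


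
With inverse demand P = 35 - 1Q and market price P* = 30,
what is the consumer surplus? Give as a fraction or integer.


Maximum willingness to pay (at Q=0): P_max = 35
Quantity demanded at P* = 30:
Q* = (35 - 30)/1 = 5
CS = (1/2) * Q* * (P_max - P*)
CS = (1/2) * 5 * (35 - 30)
CS = (1/2) * 5 * 5 = 25/2

25/2


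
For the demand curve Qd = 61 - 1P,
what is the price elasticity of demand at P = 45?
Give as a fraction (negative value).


dQ/dP = -1
At P = 45: Q = 61 - 1*45 = 16
E = (dQ/dP)(P/Q) = (-1)(45/16) = -45/16

-45/16


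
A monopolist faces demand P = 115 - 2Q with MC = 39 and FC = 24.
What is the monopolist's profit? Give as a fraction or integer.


MR = MC: 115 - 4Q = 39
Q* = 19
P* = 115 - 2*19 = 77
Profit = (P* - MC)*Q* - FC
= (77 - 39)*19 - 24
= 38*19 - 24
= 722 - 24 = 698

698


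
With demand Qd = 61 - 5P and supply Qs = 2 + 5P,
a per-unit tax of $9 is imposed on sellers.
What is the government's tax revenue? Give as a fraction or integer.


With tax on sellers, new supply: Qs' = 2 + 5(P - 9)
= 5P - 43
New equilibrium quantity:
Q_new = 9
Tax revenue = tax * Q_new = 9 * 9 = 81

81


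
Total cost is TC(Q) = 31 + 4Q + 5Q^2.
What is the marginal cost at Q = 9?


MC = dTC/dQ = 4 + 2*5*Q
At Q = 9:
MC = 4 + 10*9
MC = 4 + 90 = 94

94


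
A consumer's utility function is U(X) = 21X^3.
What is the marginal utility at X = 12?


MU = dU/dX = 21*3*X^(3-1)
MU = 63*X^2
At X = 12:
MU = 63 * 12^2
MU = 63 * 144 = 9072

9072


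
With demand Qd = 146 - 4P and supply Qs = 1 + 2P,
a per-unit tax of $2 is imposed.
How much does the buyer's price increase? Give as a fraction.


With a per-unit tax, the buyer's price increase depends on relative slopes.
Supply slope: d = 2, Demand slope: b = 4
Buyer's price increase = d * tax / (b + d)
= 2 * 2 / (4 + 2)
= 4 / 6 = 2/3

2/3


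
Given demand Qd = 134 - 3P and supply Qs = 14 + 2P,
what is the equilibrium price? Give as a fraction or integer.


At equilibrium, Qd = Qs.
134 - 3P = 14 + 2P
134 - 14 = 3P + 2P
120 = 5P
P* = 120/5 = 24

24


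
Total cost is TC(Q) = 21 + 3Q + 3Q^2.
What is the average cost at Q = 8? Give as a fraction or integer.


TC(8) = 21 + 3*8 + 3*8^2
TC(8) = 21 + 24 + 192 = 237
AC = TC/Q = 237/8 = 237/8

237/8


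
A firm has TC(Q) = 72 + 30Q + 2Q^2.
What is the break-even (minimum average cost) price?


AC(Q) = 72/Q + 30 + 2Q
To minimize: dAC/dQ = -72/Q^2 + 2 = 0
Q^2 = 72/2 = 36
Q* = 6
Min AC = 72/6 + 30 + 2*6
Min AC = 12 + 30 + 12 = 54

54


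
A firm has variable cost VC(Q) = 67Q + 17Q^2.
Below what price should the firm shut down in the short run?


AVC(Q) = VC(Q)/Q = 67 + 17Q
AVC is increasing in Q, so minimum AVC is at Q -> 0+.
Min AVC = 67
The firm should shut down if P < 67.

67


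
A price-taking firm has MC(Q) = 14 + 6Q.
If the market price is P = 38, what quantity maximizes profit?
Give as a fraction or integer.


In perfect competition, profit is maximized where P = MC.
38 = 14 + 6Q
24 = 6Q
Q* = 24/6 = 4

4


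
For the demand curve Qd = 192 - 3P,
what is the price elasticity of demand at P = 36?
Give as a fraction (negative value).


dQ/dP = -3
At P = 36: Q = 192 - 3*36 = 84
E = (dQ/dP)(P/Q) = (-3)(36/84) = -9/7

-9/7


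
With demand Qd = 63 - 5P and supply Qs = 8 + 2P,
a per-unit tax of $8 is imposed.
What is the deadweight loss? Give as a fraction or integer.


Pre-tax equilibrium quantity: Q* = 166/7
Post-tax equilibrium quantity: Q_tax = 86/7
Reduction in quantity: Q* - Q_tax = 80/7
DWL = (1/2) * tax * (Q* - Q_tax)
DWL = (1/2) * 8 * 80/7 = 320/7

320/7


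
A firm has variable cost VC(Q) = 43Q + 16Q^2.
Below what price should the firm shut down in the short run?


AVC(Q) = VC(Q)/Q = 43 + 16Q
AVC is increasing in Q, so minimum AVC is at Q -> 0+.
Min AVC = 43
The firm should shut down if P < 43.

43


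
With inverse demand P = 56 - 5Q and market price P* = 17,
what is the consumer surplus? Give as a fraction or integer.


Maximum willingness to pay (at Q=0): P_max = 56
Quantity demanded at P* = 17:
Q* = (56 - 17)/5 = 39/5
CS = (1/2) * Q* * (P_max - P*)
CS = (1/2) * 39/5 * (56 - 17)
CS = (1/2) * 39/5 * 39 = 1521/10

1521/10


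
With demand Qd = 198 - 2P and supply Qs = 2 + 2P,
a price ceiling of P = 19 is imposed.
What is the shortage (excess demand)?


At P = 19:
Qd = 198 - 2*19 = 160
Qs = 2 + 2*19 = 40
Shortage = Qd - Qs = 160 - 40 = 120

120


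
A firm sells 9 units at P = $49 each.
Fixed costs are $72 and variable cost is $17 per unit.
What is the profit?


Total Revenue = P * Q = 49 * 9 = $441
Total Cost = FC + VC*Q = 72 + 17*9 = $225
Profit = TR - TC = 441 - 225 = $216

$216


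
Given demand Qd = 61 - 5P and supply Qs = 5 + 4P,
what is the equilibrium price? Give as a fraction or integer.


At equilibrium, Qd = Qs.
61 - 5P = 5 + 4P
61 - 5 = 5P + 4P
56 = 9P
P* = 56/9 = 56/9

56/9


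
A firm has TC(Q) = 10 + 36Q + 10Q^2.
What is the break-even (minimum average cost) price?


AC(Q) = 10/Q + 36 + 10Q
To minimize: dAC/dQ = -10/Q^2 + 10 = 0
Q^2 = 10/10 = 1
Q* = 1
Min AC = 10/1 + 36 + 10*1
Min AC = 10 + 36 + 10 = 56

56


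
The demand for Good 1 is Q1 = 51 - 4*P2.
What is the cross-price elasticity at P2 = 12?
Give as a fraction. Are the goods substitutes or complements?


dQ1/dP2 = -4
At P2 = 12: Q1 = 51 - 4*12 = 3
Exy = (dQ1/dP2)(P2/Q1) = -4 * 12 / 3 = -16
Since Exy < 0, the goods are complements.

-16 (complements)


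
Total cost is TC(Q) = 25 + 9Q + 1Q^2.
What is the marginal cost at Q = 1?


MC = dTC/dQ = 9 + 2*1*Q
At Q = 1:
MC = 9 + 2*1
MC = 9 + 2 = 11

11


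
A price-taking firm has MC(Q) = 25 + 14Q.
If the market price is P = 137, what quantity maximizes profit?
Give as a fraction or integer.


In perfect competition, profit is maximized where P = MC.
137 = 25 + 14Q
112 = 14Q
Q* = 112/14 = 8

8


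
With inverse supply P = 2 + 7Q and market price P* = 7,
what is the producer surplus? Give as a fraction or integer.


Minimum supply price (at Q=0): P_min = 2
Quantity supplied at P* = 7:
Q* = (7 - 2)/7 = 5/7
PS = (1/2) * Q* * (P* - P_min)
PS = (1/2) * 5/7 * (7 - 2)
PS = (1/2) * 5/7 * 5 = 25/14

25/14


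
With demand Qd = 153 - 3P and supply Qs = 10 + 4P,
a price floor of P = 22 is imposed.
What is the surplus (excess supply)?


At P = 22:
Qd = 153 - 3*22 = 87
Qs = 10 + 4*22 = 98
Surplus = Qs - Qd = 98 - 87 = 11

11


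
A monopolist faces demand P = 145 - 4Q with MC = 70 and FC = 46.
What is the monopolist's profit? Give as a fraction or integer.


MR = MC: 145 - 8Q = 70
Q* = 75/8
P* = 145 - 4*75/8 = 215/2
Profit = (P* - MC)*Q* - FC
= (215/2 - 70)*75/8 - 46
= 75/2*75/8 - 46
= 5625/16 - 46 = 4889/16

4889/16


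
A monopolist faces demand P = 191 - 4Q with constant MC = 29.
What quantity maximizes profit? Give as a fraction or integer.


TR = P*Q = (191 - 4Q)Q = 191Q - 4Q^2
MR = dTR/dQ = 191 - 8Q
Set MR = MC:
191 - 8Q = 29
162 = 8Q
Q* = 162/8 = 81/4

81/4


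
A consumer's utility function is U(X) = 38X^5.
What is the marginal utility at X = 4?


MU = dU/dX = 38*5*X^(5-1)
MU = 190*X^4
At X = 4:
MU = 190 * 4^4
MU = 190 * 256 = 48640

48640


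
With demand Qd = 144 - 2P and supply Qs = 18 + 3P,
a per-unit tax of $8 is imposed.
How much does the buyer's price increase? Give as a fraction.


With a per-unit tax, the buyer's price increase depends on relative slopes.
Supply slope: d = 3, Demand slope: b = 2
Buyer's price increase = d * tax / (b + d)
= 3 * 8 / (2 + 3)
= 24 / 5 = 24/5

24/5


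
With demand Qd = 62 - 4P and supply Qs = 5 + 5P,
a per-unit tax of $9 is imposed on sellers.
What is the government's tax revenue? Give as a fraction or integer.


With tax on sellers, new supply: Qs' = 5 + 5(P - 9)
= 5P - 40
New equilibrium quantity:
Q_new = 50/3
Tax revenue = tax * Q_new = 9 * 50/3 = 150

150


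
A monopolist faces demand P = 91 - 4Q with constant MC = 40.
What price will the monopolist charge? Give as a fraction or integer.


MR = 91 - 8Q
Set MR = MC: 91 - 8Q = 40
Q* = 51/8
Substitute into demand:
P* = 91 - 4*51/8 = 131/2

131/2


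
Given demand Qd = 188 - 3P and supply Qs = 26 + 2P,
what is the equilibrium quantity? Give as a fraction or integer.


First find equilibrium price:
188 - 3P = 26 + 2P
P* = 162/5 = 162/5
Then substitute into demand:
Q* = 188 - 3 * 162/5 = 454/5

454/5


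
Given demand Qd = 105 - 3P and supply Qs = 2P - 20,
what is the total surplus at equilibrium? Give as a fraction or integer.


Find equilibrium: 105 - 3P = 2P - 20
105 + 20 = 5P
P* = 125/5 = 25
Q* = 2*25 - 20 = 30
Inverse demand: P = 35 - Q/3, so P_max = 35
Inverse supply: P = 10 + Q/2, so P_min = 10
CS = (1/2) * 30 * (35 - 25) = 150
PS = (1/2) * 30 * (25 - 10) = 225
TS = CS + PS = 150 + 225 = 375

375


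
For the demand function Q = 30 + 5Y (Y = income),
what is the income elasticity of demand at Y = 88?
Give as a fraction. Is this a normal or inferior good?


dQ/dY = 5
At Y = 88: Q = 30 + 5*88 = 470
Ey = (dQ/dY)(Y/Q) = 5 * 88 / 470 = 44/47
Since Ey > 0, this is a normal good.

44/47 (normal good)


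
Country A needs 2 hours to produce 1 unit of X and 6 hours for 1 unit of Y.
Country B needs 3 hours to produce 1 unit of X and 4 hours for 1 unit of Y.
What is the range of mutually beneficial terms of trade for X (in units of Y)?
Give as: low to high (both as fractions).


Opportunity cost of X for Country A = hours_X / hours_Y = 2/6 = 1/3 units of Y
Opportunity cost of X for Country B = hours_X / hours_Y = 3/4 = 3/4 units of Y
Terms of trade must be between the two opportunity costs.
Range: 1/3 to 3/4

1/3 to 3/4


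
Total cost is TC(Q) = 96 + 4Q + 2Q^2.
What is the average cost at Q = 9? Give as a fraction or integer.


TC(9) = 96 + 4*9 + 2*9^2
TC(9) = 96 + 36 + 162 = 294
AC = TC/Q = 294/9 = 98/3

98/3


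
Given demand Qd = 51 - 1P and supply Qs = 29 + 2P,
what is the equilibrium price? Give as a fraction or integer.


At equilibrium, Qd = Qs.
51 - 1P = 29 + 2P
51 - 29 = 1P + 2P
22 = 3P
P* = 22/3 = 22/3

22/3


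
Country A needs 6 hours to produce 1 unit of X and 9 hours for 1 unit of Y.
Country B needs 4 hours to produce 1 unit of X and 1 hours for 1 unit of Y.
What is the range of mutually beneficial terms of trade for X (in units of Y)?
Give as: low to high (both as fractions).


Opportunity cost of X for Country A = hours_X / hours_Y = 6/9 = 2/3 units of Y
Opportunity cost of X for Country B = hours_X / hours_Y = 4/1 = 4 units of Y
Terms of trade must be between the two opportunity costs.
Range: 2/3 to 4

2/3 to 4
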